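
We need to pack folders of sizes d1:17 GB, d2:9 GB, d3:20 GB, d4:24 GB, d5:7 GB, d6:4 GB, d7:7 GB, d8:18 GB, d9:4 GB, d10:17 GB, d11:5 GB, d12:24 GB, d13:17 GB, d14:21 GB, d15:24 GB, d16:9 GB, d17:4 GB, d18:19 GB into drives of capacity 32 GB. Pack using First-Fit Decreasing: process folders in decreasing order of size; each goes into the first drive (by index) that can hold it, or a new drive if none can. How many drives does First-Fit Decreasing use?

Sorted descending: 24, 24, 24, 21, 20, 19, 18, 17, 17, 17, 9, 9, 7, 7, 5, 4, 4, 4.
drive 1: place 24 GB, 8 GB left
drive 2: place 24 GB, 8 GB left
drive 3: place 24 GB, 8 GB left
drive 4: place 21 GB, 11 GB left
drive 5: place 20 GB, 12 GB left
drive 6: place 19 GB, 13 GB left
drive 7: place 18 GB, 14 GB left
drive 8: place 17 GB, 15 GB left
drive 9: place 17 GB, 15 GB left
drive 10: place 17 GB, 15 GB left
drive 4: place 9 GB, 2 GB left
drive 5: place 9 GB, 3 GB left
drive 1: place 7 GB, 1 GB left
drive 2: place 7 GB, 1 GB left
drive 3: place 5 GB, 3 GB left
drive 6: place 4 GB, 9 GB left
drive 6: place 4 GB, 5 GB left
drive 6: place 4 GB, 1 GB left
Final drives: [24,7] [24,7] [24,5] [21,9] [20,9] [19,4,4,4] [18] [17] [17] [17].

10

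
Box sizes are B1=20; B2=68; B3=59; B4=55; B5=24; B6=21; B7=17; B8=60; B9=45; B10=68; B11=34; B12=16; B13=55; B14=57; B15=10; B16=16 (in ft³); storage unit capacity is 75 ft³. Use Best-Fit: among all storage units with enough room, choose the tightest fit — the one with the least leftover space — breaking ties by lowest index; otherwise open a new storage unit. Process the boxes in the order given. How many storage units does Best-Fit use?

B1 (20 ft³) → storage unit 1 (remaining 55 ft³)
B2 (68 ft³) → storage unit 2 (remaining 7 ft³)
B3 (59 ft³) → storage unit 3 (remaining 16 ft³)
B4 (55 ft³) → storage unit 1 (remaining 0 ft³)
B5 (24 ft³) → storage unit 4 (remaining 51 ft³)
B6 (21 ft³) → storage unit 4 (remaining 30 ft³)
B7 (17 ft³) → storage unit 4 (remaining 13 ft³)
B8 (60 ft³) → storage unit 5 (remaining 15 ft³)
B9 (45 ft³) → storage unit 6 (remaining 30 ft³)
B10 (68 ft³) → storage unit 7 (remaining 7 ft³)
B11 (34 ft³) → storage unit 8 (remaining 41 ft³)
B12 (16 ft³) → storage unit 3 (remaining 0 ft³)
B13 (55 ft³) → storage unit 9 (remaining 20 ft³)
B14 (57 ft³) → storage unit 10 (remaining 18 ft³)
B15 (10 ft³) → storage unit 4 (remaining 3 ft³)
B16 (16 ft³) → storage unit 10 (remaining 2 ft³)

10 storage units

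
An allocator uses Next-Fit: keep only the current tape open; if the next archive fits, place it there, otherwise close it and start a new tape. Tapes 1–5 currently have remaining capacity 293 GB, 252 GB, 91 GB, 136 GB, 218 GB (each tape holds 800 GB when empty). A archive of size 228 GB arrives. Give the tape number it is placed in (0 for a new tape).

Next-Fit only looks at tape 5, which has 218 GB free.
228 GB does not fit, so a new tape is opened.

0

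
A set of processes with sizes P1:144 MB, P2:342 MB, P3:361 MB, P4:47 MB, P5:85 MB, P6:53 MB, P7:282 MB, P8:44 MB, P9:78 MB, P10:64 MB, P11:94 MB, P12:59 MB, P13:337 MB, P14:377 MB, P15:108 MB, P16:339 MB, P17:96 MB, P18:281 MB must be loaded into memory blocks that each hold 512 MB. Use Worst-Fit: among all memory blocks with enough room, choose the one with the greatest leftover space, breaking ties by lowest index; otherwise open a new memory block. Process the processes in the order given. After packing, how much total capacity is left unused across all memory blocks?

memory block 1: place P1 (144 MB), 368 MB left
memory block 1: place P2 (342 MB), 26 MB left
memory block 2: place P3 (361 MB), 151 MB left
memory block 2: place P4 (47 MB), 104 MB left
memory block 2: place P5 (85 MB), 19 MB left
memory block 3: place P6 (53 MB), 459 MB left
memory block 3: place P7 (282 MB), 177 MB left
memory block 3: place P8 (44 MB), 133 MB left
memory block 3: place P9 (78 MB), 55 MB left
memory block 4: place P10 (64 MB), 448 MB left
memory block 4: place P11 (94 MB), 354 MB left
memory block 4: place P12 (59 MB), 295 MB left
memory block 5: place P13 (337 MB), 175 MB left
memory block 6: place P14 (377 MB), 135 MB left
memory block 4: place P15 (108 MB), 187 MB left
memory block 7: place P16 (339 MB), 173 MB left
memory block 4: place P17 (96 MB), 91 MB left
memory block 8: place P18 (281 MB), 231 MB left
8 memory blocks × 512 MB = 4096 MB; used 3191 MB; unused 905 MB.

905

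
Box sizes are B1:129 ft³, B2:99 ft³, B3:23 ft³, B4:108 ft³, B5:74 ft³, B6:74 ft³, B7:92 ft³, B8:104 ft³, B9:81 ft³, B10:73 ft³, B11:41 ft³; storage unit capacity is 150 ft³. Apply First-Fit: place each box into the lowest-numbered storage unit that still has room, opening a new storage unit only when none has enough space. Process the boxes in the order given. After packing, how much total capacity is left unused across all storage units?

302

B1 (129 ft³) → storage unit 1 (remaining 21 ft³)
B2 (99 ft³) → storage unit 2 (remaining 51 ft³)
B3 (23 ft³) → storage unit 2 (remaining 28 ft³)
B4 (108 ft³) → storage unit 3 (remaining 42 ft³)
B5 (74 ft³) → storage unit 4 (remaining 76 ft³)
B6 (74 ft³) → storage unit 4 (remaining 2 ft³)
B7 (92 ft³) → storage unit 5 (remaining 58 ft³)
B8 (104 ft³) → storage unit 6 (remaining 46 ft³)
B9 (81 ft³) → storage unit 7 (remaining 69 ft³)
B10 (73 ft³) → storage unit 8 (remaining 77 ft³)
B11 (41 ft³) → storage unit 3 (remaining 1 ft³)
8 storage units × 150 ft³ = 1200 ft³; used 898 ft³; unused 302 ft³.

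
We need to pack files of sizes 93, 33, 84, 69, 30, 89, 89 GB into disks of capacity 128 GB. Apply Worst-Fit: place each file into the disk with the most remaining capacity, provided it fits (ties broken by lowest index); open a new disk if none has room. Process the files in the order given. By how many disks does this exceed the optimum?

Worst-Fit: [93,33] [84] [69,30] [89] [89] → 5 disks.
5 files exceed 64 GB (half the capacity), and no two of those can share a disk, so at least 5 disks are needed.
So 5 is already optimal.

0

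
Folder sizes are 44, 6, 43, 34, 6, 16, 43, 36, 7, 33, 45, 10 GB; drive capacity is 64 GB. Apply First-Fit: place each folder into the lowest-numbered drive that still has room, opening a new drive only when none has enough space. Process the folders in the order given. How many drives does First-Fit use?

Put 44 GB in drive 1; 20 GB remain.
Put 6 GB in drive 1; 14 GB remain.
Put 43 GB in drive 2; 21 GB remain.
Put 34 GB in drive 3; 30 GB remain.
Put 6 GB in drive 1; 8 GB remain.
Put 16 GB in drive 2; 5 GB remain.
Put 43 GB in drive 4; 21 GB remain.
Put 36 GB in drive 5; 28 GB remain.
Put 7 GB in drive 1; 1 GB remain.
Put 33 GB in drive 6; 31 GB remain.
Put 45 GB in drive 7; 19 GB remain.
Put 10 GB in drive 3; 20 GB remain.
Final drives: [44,6,6,7] [43,16] [34,10] [43] [36] [33] [45].

7 drives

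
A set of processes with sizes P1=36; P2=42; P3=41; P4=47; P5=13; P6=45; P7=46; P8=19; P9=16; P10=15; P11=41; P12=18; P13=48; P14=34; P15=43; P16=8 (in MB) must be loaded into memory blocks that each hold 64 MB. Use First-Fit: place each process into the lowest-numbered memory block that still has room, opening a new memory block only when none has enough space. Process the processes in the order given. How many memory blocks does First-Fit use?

memory block 1: place P1 (36 MB), 28 MB left
memory block 2: place P2 (42 MB), 22 MB left
memory block 3: place P3 (41 MB), 23 MB left
memory block 4: place P4 (47 MB), 17 MB left
memory block 1: place P5 (13 MB), 15 MB left
memory block 5: place P6 (45 MB), 19 MB left
memory block 6: place P7 (46 MB), 18 MB left
memory block 2: place P8 (19 MB), 3 MB left
memory block 3: place P9 (16 MB), 7 MB left
memory block 1: place P10 (15 MB), 0 MB left
memory block 7: place P11 (41 MB), 23 MB left
memory block 5: place P12 (18 MB), 1 MB left
memory block 8: place P13 (48 MB), 16 MB left
memory block 9: place P14 (34 MB), 30 MB left
memory block 10: place P15 (43 MB), 21 MB left
memory block 4: place P16 (8 MB), 9 MB left
Final memory blocks: [36,13,15] [42,19] [41,16] [47,8] [45,18] [46] [41] [48] [34] [43].

10 memory blocks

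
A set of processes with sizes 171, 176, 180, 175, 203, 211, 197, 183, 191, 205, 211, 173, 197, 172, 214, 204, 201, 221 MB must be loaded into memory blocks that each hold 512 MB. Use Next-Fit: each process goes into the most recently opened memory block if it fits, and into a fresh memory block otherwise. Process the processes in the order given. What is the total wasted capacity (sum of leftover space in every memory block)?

1123

Put 171 MB in memory block 1; 341 MB remain.
Put 176 MB in memory block 1; 165 MB remain.
Put 180 MB in memory block 2; 332 MB remain.
Put 175 MB in memory block 2; 157 MB remain.
Put 203 MB in memory block 3; 309 MB remain.
Put 211 MB in memory block 3; 98 MB remain.
Put 197 MB in memory block 4; 315 MB remain.
Put 183 MB in memory block 4; 132 MB remain.
Put 191 MB in memory block 5; 321 MB remain.
Put 205 MB in memory block 5; 116 MB remain.
Put 211 MB in memory block 6; 301 MB remain.
Put 173 MB in memory block 6; 128 MB remain.
Put 197 MB in memory block 7; 315 MB remain.
Put 172 MB in memory block 7; 143 MB remain.
Put 214 MB in memory block 8; 298 MB remain.
Put 204 MB in memory block 8; 94 MB remain.
Put 201 MB in memory block 9; 311 MB remain.
Put 221 MB in memory block 9; 90 MB remain.
9 memory blocks × 512 MB = 4608 MB; used 3485 MB; unused 1123 MB.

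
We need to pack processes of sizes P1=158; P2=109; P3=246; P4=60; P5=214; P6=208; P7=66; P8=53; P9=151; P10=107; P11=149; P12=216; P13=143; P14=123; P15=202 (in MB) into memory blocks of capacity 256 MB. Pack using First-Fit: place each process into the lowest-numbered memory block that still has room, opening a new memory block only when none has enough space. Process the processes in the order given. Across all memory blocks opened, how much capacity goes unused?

memory block 1: place P1 (158 MB), 98 MB left
memory block 2: place P2 (109 MB), 147 MB left
memory block 3: place P3 (246 MB), 10 MB left
memory block 1: place P4 (60 MB), 38 MB left
memory block 4: place P5 (214 MB), 42 MB left
memory block 5: place P6 (208 MB), 48 MB left
memory block 2: place P7 (66 MB), 81 MB left
memory block 2: place P8 (53 MB), 28 MB left
memory block 6: place P9 (151 MB), 105 MB left
memory block 7: place P10 (107 MB), 149 MB left
memory block 7: place P11 (149 MB), 0 MB left
memory block 8: place P12 (216 MB), 40 MB left
memory block 9: place P13 (143 MB), 113 MB left
memory block 10: place P14 (123 MB), 133 MB left
memory block 11: place P15 (202 MB), 54 MB left
11 memory blocks × 256 MB = 2816 MB; used 2205 MB; unused 611 MB.

611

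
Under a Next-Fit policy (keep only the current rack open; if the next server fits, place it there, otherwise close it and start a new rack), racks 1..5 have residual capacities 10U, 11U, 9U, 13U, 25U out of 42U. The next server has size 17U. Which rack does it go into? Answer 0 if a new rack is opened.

5

Next-Fit only looks at rack 5, which has 25U free.
17U fits there.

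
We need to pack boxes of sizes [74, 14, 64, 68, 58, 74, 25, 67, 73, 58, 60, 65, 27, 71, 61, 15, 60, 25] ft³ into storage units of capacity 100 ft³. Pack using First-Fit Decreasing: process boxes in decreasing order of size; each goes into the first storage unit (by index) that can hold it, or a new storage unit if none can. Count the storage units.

13 storage units

Sorted descending: 74, 74, 73, 71, 68, 67, 65, 64, 61, 60, 60, 58, 58, 27, 25, 25, 15, 14.
74 ft³ → storage unit 1 (remaining 26 ft³)
74 ft³ → storage unit 2 (remaining 26 ft³)
73 ft³ → storage unit 3 (remaining 27 ft³)
71 ft³ → storage unit 4 (remaining 29 ft³)
68 ft³ → storage unit 5 (remaining 32 ft³)
67 ft³ → storage unit 6 (remaining 33 ft³)
65 ft³ → storage unit 7 (remaining 35 ft³)
64 ft³ → storage unit 8 (remaining 36 ft³)
61 ft³ → storage unit 9 (remaining 39 ft³)
60 ft³ → storage unit 10 (remaining 40 ft³)
60 ft³ → storage unit 11 (remaining 40 ft³)
58 ft³ → storage unit 12 (remaining 42 ft³)
58 ft³ → storage unit 13 (remaining 42 ft³)
27 ft³ → storage unit 3 (remaining 0 ft³)
25 ft³ → storage unit 1 (remaining 1 ft³)
25 ft³ → storage unit 2 (remaining 1 ft³)
15 ft³ → storage unit 4 (remaining 14 ft³)
14 ft³ → storage unit 4 (remaining 0 ft³)
Final storage units: [74,25] [74,25] [73,27] [71,15,14] [68] [67] [65] [64] [61] [60] [60] [58] [58].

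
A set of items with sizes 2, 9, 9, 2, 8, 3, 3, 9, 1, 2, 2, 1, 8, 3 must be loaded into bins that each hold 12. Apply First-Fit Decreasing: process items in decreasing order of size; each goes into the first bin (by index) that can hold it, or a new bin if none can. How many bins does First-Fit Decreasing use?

6 bins

Sorted descending: 9, 9, 9, 8, 8, 3, 3, 3, 2, 2, 2, 2, 1, 1.
Put 9 in bin 1; 3 remain.
Put 9 in bin 2; 3 remain.
Put 9 in bin 3; 3 remain.
Put 8 in bin 4; 4 remain.
Put 8 in bin 5; 4 remain.
Put 3 in bin 1; 0 remain.
Put 3 in bin 2; 0 remain.
Put 3 in bin 3; 0 remain.
Put 2 in bin 4; 2 remain.
Put 2 in bin 4; 0 remain.
Put 2 in bin 5; 2 remain.
Put 2 in bin 5; 0 remain.
Put 1 in bin 6; 11 remain.
Put 1 in bin 6; 10 remain.
Final bins: [9,3] [9,3] [9,3] [8,2,2] [8,2,2] [1,1].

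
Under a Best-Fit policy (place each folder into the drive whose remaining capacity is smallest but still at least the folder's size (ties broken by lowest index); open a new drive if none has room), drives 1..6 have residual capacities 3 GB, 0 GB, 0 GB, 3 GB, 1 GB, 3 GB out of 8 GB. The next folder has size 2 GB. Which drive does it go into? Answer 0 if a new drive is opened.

Drives with room: drive 1 (3 GB), drive 4 (3 GB), drive 6 (3 GB).
Tightest fit is drive 1 with 3 GB free.

1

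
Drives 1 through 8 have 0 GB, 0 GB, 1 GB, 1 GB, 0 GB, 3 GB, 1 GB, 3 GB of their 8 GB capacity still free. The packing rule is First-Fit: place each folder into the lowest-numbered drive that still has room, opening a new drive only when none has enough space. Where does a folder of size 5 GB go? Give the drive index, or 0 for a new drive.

No drive has ≥ 5 GB free, so a new drive is opened.

0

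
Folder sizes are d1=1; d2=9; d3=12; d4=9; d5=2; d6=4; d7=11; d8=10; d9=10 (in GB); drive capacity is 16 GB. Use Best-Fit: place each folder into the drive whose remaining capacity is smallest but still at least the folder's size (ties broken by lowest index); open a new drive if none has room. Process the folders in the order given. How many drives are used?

6

d1 (1 GB) → drive 1 (remaining 15 GB)
d2 (9 GB) → drive 1 (remaining 6 GB)
d3 (12 GB) → drive 2 (remaining 4 GB)
d4 (9 GB) → drive 3 (remaining 7 GB)
d5 (2 GB) → drive 2 (remaining 2 GB)
d6 (4 GB) → drive 1 (remaining 2 GB)
d7 (11 GB) → drive 4 (remaining 5 GB)
d8 (10 GB) → drive 5 (remaining 6 GB)
d9 (10 GB) → drive 6 (remaining 6 GB)
Final drives: [1,9,4] [12,2] [9] [11] [10] [10].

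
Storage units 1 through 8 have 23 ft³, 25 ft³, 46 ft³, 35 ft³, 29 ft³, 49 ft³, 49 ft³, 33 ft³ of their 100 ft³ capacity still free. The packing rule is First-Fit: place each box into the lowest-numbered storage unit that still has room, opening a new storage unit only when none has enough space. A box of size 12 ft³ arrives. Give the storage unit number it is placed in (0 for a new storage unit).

Storage units with room: storage unit 1 (23 ft³), storage unit 2 (25 ft³), storage unit 3 (46 ft³), storage unit 4 (35 ft³), storage unit 5 (29 ft³), storage unit 6 (49 ft³), storage unit 7 (49 ft³), storage unit 8 (33 ft³).
The first with room is storage unit 1.

1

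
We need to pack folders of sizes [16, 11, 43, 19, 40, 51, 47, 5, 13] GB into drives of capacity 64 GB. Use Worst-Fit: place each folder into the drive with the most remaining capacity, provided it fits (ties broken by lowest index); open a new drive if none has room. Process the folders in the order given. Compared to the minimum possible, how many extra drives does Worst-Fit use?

Worst-Fit: [16,11,19] [43,13] [40,5] [51] [47] → 5 drives.
Total size 245 GB; any packing needs at least ⌈245/64⌉ = 4 drives.
An optimal packing achieves that bound: [51,13] [47,16] [43,19] [40,11,5] → 4 drives.
Excess: 5 − 4 = 1.

1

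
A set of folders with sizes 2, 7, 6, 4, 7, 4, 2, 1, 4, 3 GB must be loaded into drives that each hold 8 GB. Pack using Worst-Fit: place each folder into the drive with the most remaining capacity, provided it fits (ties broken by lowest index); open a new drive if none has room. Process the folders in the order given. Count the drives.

Put 2 GB in drive 1; 6 GB remain.
Put 7 GB in drive 2; 1 GB remain.
Put 6 GB in drive 1; 0 GB remain.
Put 4 GB in drive 3; 4 GB remain.
Put 7 GB in drive 4; 1 GB remain.
Put 4 GB in drive 3; 0 GB remain.
Put 2 GB in drive 5; 6 GB remain.
Put 1 GB in drive 5; 5 GB remain.
Put 4 GB in drive 5; 1 GB remain.
Put 3 GB in drive 6; 5 GB remain.
Final drives: [2,6] [7] [4,4] [7] [2,1,4] [3].

6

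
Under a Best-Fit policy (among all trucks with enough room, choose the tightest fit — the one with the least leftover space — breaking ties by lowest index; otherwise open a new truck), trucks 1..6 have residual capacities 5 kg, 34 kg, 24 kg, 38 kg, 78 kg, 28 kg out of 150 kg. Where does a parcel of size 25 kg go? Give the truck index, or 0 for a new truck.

Trucks with room: truck 2 (34 kg), truck 4 (38 kg), truck 5 (78 kg), truck 6 (28 kg).
Tightest fit is truck 6 with 28 kg free.

6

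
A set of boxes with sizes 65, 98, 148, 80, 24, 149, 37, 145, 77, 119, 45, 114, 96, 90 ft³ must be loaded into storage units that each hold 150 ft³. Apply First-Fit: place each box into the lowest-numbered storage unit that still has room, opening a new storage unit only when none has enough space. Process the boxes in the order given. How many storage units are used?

10

Put 65 ft³ in storage unit 1; 85 ft³ remain.
Put 98 ft³ in storage unit 2; 52 ft³ remain.
Put 148 ft³ in storage unit 3; 2 ft³ remain.
Put 80 ft³ in storage unit 1; 5 ft³ remain.
Put 24 ft³ in storage unit 2; 28 ft³ remain.
Put 149 ft³ in storage unit 4; 1 ft³ remain.
Put 37 ft³ in storage unit 5; 113 ft³ remain.
Put 145 ft³ in storage unit 6; 5 ft³ remain.
Put 77 ft³ in storage unit 5; 36 ft³ remain.
Put 119 ft³ in storage unit 7; 31 ft³ remain.
Put 45 ft³ in storage unit 8; 105 ft³ remain.
Put 114 ft³ in storage unit 9; 36 ft³ remain.
Put 96 ft³ in storage unit 8; 9 ft³ remain.
Put 90 ft³ in storage unit 10; 60 ft³ remain.
Final storage units: [65,80] [98,24] [148] [149] [37,77] [145] [119] [45,96] [114] [90].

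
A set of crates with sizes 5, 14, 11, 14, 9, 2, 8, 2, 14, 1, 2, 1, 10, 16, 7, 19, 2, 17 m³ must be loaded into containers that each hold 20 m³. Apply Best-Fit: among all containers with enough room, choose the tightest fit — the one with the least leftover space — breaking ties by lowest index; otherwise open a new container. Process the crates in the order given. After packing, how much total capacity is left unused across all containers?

5 m³ → container 1 (remaining 15 m³)
14 m³ → container 1 (remaining 1 m³)
11 m³ → container 2 (remaining 9 m³)
14 m³ → container 3 (remaining 6 m³)
9 m³ → container 2 (remaining 0 m³)
2 m³ → container 3 (remaining 4 m³)
8 m³ → container 4 (remaining 12 m³)
2 m³ → container 3 (remaining 2 m³)
14 m³ → container 5 (remaining 6 m³)
1 m³ → container 1 (remaining 0 m³)
2 m³ → container 3 (remaining 0 m³)
1 m³ → container 5 (remaining 5 m³)
10 m³ → container 4 (remaining 2 m³)
16 m³ → container 6 (remaining 4 m³)
7 m³ → container 7 (remaining 13 m³)
19 m³ → container 8 (remaining 1 m³)
2 m³ → container 4 (remaining 0 m³)
17 m³ → container 9 (remaining 3 m³)
9 containers × 20 m³ = 180 m³; used 154 m³; unused 26 m³.

26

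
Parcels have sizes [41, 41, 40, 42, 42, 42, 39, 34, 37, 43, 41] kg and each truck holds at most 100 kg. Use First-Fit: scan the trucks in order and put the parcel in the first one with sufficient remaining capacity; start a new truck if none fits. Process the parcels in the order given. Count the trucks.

6

truck 1: place 41 kg, 59 kg left
truck 1: place 41 kg, 18 kg left
truck 2: place 40 kg, 60 kg left
truck 2: place 42 kg, 18 kg left
truck 3: place 42 kg, 58 kg left
truck 3: place 42 kg, 16 kg left
truck 4: place 39 kg, 61 kg left
truck 4: place 34 kg, 27 kg left
truck 5: place 37 kg, 63 kg left
truck 5: place 43 kg, 20 kg left
truck 6: place 41 kg, 59 kg left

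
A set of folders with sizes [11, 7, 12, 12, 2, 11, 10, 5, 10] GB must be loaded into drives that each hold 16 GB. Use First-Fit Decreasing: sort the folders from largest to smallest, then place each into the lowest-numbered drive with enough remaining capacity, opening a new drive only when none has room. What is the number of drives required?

7

Sorted descending: 12, 12, 11, 11, 10, 10, 7, 5, 2.
Put 12 GB in drive 1; 4 GB remain.
Put 12 GB in drive 2; 4 GB remain.
Put 11 GB in drive 3; 5 GB remain.
Put 11 GB in drive 4; 5 GB remain.
Put 10 GB in drive 5; 6 GB remain.
Put 10 GB in drive 6; 6 GB remain.
Put 7 GB in drive 7; 9 GB remain.
Put 5 GB in drive 3; 0 GB remain.
Put 2 GB in drive 1; 2 GB remain.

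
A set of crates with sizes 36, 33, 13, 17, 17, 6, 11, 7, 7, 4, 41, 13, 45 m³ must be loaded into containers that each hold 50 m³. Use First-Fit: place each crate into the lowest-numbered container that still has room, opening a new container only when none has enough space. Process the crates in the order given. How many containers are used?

6 containers

container 1: place 36 m³, 14 m³ left
container 2: place 33 m³, 17 m³ left
container 1: place 13 m³, 1 m³ left
container 2: place 17 m³, 0 m³ left
container 3: place 17 m³, 33 m³ left
container 3: place 6 m³, 27 m³ left
container 3: place 11 m³, 16 m³ left
container 3: place 7 m³, 9 m³ left
container 3: place 7 m³, 2 m³ left
container 4: place 4 m³, 46 m³ left
container 4: place 41 m³, 5 m³ left
container 5: place 13 m³, 37 m³ left
container 6: place 45 m³, 5 m³ left
Final containers: [36,13] [33,17] [17,6,11,7,7] [4,41] [13] [45].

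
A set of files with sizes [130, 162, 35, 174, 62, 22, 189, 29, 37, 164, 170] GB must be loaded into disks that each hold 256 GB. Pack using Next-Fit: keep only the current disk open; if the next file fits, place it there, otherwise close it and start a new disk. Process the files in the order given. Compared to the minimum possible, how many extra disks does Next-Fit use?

Next-Fit: [130] [162,35] [174,62] [22,189,29] [37,164] [170] → 6 disks.
6 files exceed 128 GB (half the capacity), and no two of those can share a disk, so at least 6 disks are needed.
So 6 is already optimal.

0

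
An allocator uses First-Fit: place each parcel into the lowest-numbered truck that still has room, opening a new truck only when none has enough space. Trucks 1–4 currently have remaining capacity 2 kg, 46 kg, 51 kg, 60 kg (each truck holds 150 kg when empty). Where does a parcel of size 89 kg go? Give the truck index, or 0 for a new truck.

No truck has ≥ 89 kg free, so a new truck is opened.

0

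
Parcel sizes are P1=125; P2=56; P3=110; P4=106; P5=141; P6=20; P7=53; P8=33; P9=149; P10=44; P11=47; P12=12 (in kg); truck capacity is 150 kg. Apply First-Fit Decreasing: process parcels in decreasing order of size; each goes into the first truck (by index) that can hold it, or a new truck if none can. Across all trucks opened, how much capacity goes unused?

Sorted descending: 149, 141, 125, 110, 106, 56, 53, 47, 44, 33, 20, 12.
Put 149 kg in truck 1; 1 kg remain.
Put 141 kg in truck 2; 9 kg remain.
Put 125 kg in truck 3; 25 kg remain.
Put 110 kg in truck 4; 40 kg remain.
Put 106 kg in truck 5; 44 kg remain.
Put 56 kg in truck 6; 94 kg remain.
Put 53 kg in truck 6; 41 kg remain.
Put 47 kg in truck 7; 103 kg remain.
Put 44 kg in truck 5; 0 kg remain.
Put 33 kg in truck 4; 7 kg remain.
Put 20 kg in truck 3; 5 kg remain.
Put 12 kg in truck 6; 29 kg remain.
7 trucks × 150 kg = 1050 kg; used 896 kg; unused 154 kg.

154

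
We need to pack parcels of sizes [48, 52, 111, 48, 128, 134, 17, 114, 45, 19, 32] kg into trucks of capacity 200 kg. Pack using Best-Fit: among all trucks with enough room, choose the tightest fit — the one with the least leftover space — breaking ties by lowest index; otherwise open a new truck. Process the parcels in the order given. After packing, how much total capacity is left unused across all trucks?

truck 1: place 48 kg, 152 kg left
truck 1: place 52 kg, 100 kg left
truck 2: place 111 kg, 89 kg left
truck 2: place 48 kg, 41 kg left
truck 3: place 128 kg, 72 kg left
truck 4: place 134 kg, 66 kg left
truck 2: place 17 kg, 24 kg left
truck 5: place 114 kg, 86 kg left
truck 4: place 45 kg, 21 kg left
truck 4: place 19 kg, 2 kg left
truck 3: place 32 kg, 40 kg left
5 trucks × 200 kg = 1000 kg; used 748 kg; unused 252 kg.

252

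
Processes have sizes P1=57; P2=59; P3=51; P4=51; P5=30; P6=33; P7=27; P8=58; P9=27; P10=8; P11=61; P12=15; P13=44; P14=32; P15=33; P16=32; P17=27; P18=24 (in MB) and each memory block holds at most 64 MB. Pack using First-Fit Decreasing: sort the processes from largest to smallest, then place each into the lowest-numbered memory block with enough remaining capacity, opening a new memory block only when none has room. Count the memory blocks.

12

Sorted descending: 61, 59, 58, 57, 51, 51, 44, 33, 33, 32, 32, 30, 27, 27, 27, 24, 15, 8.
Put 61 MB in memory block 1; 3 MB remain.
Put 59 MB in memory block 2; 5 MB remain.
Put 58 MB in memory block 3; 6 MB remain.
Put 57 MB in memory block 4; 7 MB remain.
Put 51 MB in memory block 5; 13 MB remain.
Put 51 MB in memory block 6; 13 MB remain.
Put 44 MB in memory block 7; 20 MB remain.
Put 33 MB in memory block 8; 31 MB remain.
Put 33 MB in memory block 9; 31 MB remain.
Put 32 MB in memory block 10; 32 MB remain.
Put 32 MB in memory block 10; 0 MB remain.
Put 30 MB in memory block 8; 1 MB remain.
Put 27 MB in memory block 9; 4 MB remain.
Put 27 MB in memory block 11; 37 MB remain.
Put 27 MB in memory block 11; 10 MB remain.
Put 24 MB in memory block 12; 40 MB remain.
Put 15 MB in memory block 7; 5 MB remain.
Put 8 MB in memory block 5; 5 MB remain.
Final memory blocks: [61] [59] [58] [57] [51,8] [51] [44,15] [33,30] [33,27] [32,32] [27,27] [24].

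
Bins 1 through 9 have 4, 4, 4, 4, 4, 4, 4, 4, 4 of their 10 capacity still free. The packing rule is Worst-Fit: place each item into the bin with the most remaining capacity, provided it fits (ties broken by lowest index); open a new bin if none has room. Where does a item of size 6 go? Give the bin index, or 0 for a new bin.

No bin has ≥ 6 free, so a new bin is opened.

0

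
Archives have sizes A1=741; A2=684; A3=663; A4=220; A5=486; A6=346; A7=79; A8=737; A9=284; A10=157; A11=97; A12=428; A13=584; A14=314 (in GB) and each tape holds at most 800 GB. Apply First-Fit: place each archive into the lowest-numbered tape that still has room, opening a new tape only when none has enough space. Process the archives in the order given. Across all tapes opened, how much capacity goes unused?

580

A1 (741 GB) → tape 1 (remaining 59 GB)
A2 (684 GB) → tape 2 (remaining 116 GB)
A3 (663 GB) → tape 3 (remaining 137 GB)
A4 (220 GB) → tape 4 (remaining 580 GB)
A5 (486 GB) → tape 4 (remaining 94 GB)
A6 (346 GB) → tape 5 (remaining 454 GB)
A7 (79 GB) → tape 2 (remaining 37 GB)
A8 (737 GB) → tape 6 (remaining 63 GB)
A9 (284 GB) → tape 5 (remaining 170 GB)
A10 (157 GB) → tape 5 (remaining 13 GB)
A11 (97 GB) → tape 3 (remaining 40 GB)
A12 (428 GB) → tape 7 (remaining 372 GB)
A13 (584 GB) → tape 8 (remaining 216 GB)
A14 (314 GB) → tape 7 (remaining 58 GB)
8 tapes × 800 GB = 6400 GB; used 5820 GB; unused 580 GB.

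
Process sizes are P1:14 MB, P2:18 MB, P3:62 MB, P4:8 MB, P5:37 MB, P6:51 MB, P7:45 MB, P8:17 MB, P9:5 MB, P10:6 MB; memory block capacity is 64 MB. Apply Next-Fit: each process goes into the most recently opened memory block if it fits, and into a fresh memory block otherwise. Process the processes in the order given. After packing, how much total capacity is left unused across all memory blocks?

121

Put P1 (14 MB) in memory block 1; 50 MB remain.
Put P2 (18 MB) in memory block 1; 32 MB remain.
Put P3 (62 MB) in memory block 2; 2 MB remain.
Put P4 (8 MB) in memory block 3; 56 MB remain.
Put P5 (37 MB) in memory block 3; 19 MB remain.
Put P6 (51 MB) in memory block 4; 13 MB remain.
Put P7 (45 MB) in memory block 5; 19 MB remain.
Put P8 (17 MB) in memory block 5; 2 MB remain.
Put P9 (5 MB) in memory block 6; 59 MB remain.
Put P10 (6 MB) in memory block 6; 53 MB remain.
6 memory blocks × 64 MB = 384 MB; used 263 MB; unused 121 MB.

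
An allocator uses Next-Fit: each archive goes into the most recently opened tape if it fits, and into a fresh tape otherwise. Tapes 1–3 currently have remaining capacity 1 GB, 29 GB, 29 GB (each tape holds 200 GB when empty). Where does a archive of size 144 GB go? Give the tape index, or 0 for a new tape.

0

Next-Fit only looks at tape 3, which has 29 GB free.
144 GB does not fit, so a new tape is opened.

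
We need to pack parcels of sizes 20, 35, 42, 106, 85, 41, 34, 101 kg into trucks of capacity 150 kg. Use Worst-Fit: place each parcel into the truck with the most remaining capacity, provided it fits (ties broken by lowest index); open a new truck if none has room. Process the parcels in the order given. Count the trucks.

20 kg → truck 1 (remaining 130 kg)
35 kg → truck 1 (remaining 95 kg)
42 kg → truck 1 (remaining 53 kg)
106 kg → truck 2 (remaining 44 kg)
85 kg → truck 3 (remaining 65 kg)
41 kg → truck 3 (remaining 24 kg)
34 kg → truck 1 (remaining 19 kg)
101 kg → truck 4 (remaining 49 kg)
Final trucks: [20,35,42,34] [106] [85,41] [101].

4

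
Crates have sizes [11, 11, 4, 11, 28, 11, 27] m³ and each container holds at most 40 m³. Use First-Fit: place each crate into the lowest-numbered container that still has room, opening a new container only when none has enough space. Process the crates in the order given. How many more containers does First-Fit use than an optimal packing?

First-Fit: [11,11,4,11] [28,11] [27] → 3 containers.
Total size 103 m³; any packing needs at least ⌈103/40⌉ = 3 containers.
So 3 is already optimal.

0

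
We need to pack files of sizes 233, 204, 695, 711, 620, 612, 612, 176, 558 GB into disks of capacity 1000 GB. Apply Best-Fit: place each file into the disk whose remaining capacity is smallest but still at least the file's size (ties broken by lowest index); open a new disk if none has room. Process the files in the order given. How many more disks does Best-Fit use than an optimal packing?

Best-Fit: [233,204,558] [695] [711,176] [620] [612] [612] → 6 disks.
6 files exceed 500 GB (half the capacity), and no two of those can share a disk, so at least 6 disks are needed.
So 6 is already optimal.

0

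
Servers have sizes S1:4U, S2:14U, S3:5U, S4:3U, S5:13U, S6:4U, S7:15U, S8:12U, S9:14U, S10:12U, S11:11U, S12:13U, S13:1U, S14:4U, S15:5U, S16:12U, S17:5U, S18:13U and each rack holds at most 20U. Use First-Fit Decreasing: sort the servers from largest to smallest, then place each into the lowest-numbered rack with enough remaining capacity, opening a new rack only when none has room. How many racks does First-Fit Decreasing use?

10

Sorted descending: 15, 14, 14, 13, 13, 13, 12, 12, 12, 11, 5, 5, 5, 4, 4, 4, 3, 1.
15U → rack 1 (remaining 5U)
14U → rack 2 (remaining 6U)
14U → rack 3 (remaining 6U)
13U → rack 4 (remaining 7U)
13U → rack 5 (remaining 7U)
13U → rack 6 (remaining 7U)
12U → rack 7 (remaining 8U)
12U → rack 8 (remaining 8U)
12U → rack 9 (remaining 8U)
11U → rack 10 (remaining 9U)
5U → rack 1 (remaining 0U)
5U → rack 2 (remaining 1U)
5U → rack 3 (remaining 1U)
4U → rack 4 (remaining 3U)
4U → rack 5 (remaining 3U)
4U → rack 6 (remaining 3U)
3U → rack 4 (remaining 0U)
1U → rack 2 (remaining 0U)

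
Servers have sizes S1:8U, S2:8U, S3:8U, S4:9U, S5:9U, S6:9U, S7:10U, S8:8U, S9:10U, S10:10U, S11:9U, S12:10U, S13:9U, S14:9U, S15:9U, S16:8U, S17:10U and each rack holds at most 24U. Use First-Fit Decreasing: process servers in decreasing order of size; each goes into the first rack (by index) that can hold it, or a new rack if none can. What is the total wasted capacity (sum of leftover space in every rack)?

39

Sorted descending: 10, 10, 10, 10, 10, 9, 9, 9, 9, 9, 9, 9, 8, 8, 8, 8, 8.
10U → rack 1 (remaining 14U)
10U → rack 1 (remaining 4U)
10U → rack 2 (remaining 14U)
10U → rack 2 (remaining 4U)
10U → rack 3 (remaining 14U)
9U → rack 3 (remaining 5U)
9U → rack 4 (remaining 15U)
9U → rack 4 (remaining 6U)
9U → rack 5 (remaining 15U)
9U → rack 5 (remaining 6U)
9U → rack 6 (remaining 15U)
9U → rack 6 (remaining 6U)
8U → rack 7 (remaining 16U)
8U → rack 7 (remaining 8U)
8U → rack 7 (remaining 0U)
8U → rack 8 (remaining 16U)
8U → rack 8 (remaining 8U)
8 racks × 24U = 192U; used 153U; unused 39U.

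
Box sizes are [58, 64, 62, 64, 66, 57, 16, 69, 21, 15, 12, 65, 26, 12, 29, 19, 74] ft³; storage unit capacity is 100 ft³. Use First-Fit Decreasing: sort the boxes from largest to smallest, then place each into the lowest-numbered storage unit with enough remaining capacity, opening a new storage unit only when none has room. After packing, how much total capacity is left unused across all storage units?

171

Sorted descending: 74, 69, 66, 65, 64, 64, 62, 58, 57, 29, 26, 21, 19, 16, 15, 12, 12.
74 ft³ → storage unit 1 (remaining 26 ft³)
69 ft³ → storage unit 2 (remaining 31 ft³)
66 ft³ → storage unit 3 (remaining 34 ft³)
65 ft³ → storage unit 4 (remaining 35 ft³)
64 ft³ → storage unit 5 (remaining 36 ft³)
64 ft³ → storage unit 6 (remaining 36 ft³)
62 ft³ → storage unit 7 (remaining 38 ft³)
58 ft³ → storage unit 8 (remaining 42 ft³)
57 ft³ → storage unit 9 (remaining 43 ft³)
29 ft³ → storage unit 2 (remaining 2 ft³)
26 ft³ → storage unit 1 (remaining 0 ft³)
21 ft³ → storage unit 3 (remaining 13 ft³)
19 ft³ → storage unit 4 (remaining 16 ft³)
16 ft³ → storage unit 4 (remaining 0 ft³)
15 ft³ → storage unit 5 (remaining 21 ft³)
12 ft³ → storage unit 3 (remaining 1 ft³)
12 ft³ → storage unit 5 (remaining 9 ft³)
9 storage units × 100 ft³ = 900 ft³; used 729 ft³; unused 171 ft³.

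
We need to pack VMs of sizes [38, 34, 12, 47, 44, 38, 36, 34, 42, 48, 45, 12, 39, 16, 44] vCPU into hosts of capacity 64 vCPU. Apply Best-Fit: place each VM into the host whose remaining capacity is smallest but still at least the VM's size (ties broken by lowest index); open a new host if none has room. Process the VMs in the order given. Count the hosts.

12 hosts

Put 38 vCPU in host 1; 26 vCPU remain.
Put 34 vCPU in host 2; 30 vCPU remain.
Put 12 vCPU in host 1; 14 vCPU remain.
Put 47 vCPU in host 3; 17 vCPU remain.
Put 44 vCPU in host 4; 20 vCPU remain.
Put 38 vCPU in host 5; 26 vCPU remain.
Put 36 vCPU in host 6; 28 vCPU remain.
Put 34 vCPU in host 7; 30 vCPU remain.
Put 42 vCPU in host 8; 22 vCPU remain.
Put 48 vCPU in host 9; 16 vCPU remain.
Put 45 vCPU in host 10; 19 vCPU remain.
Put 12 vCPU in host 1; 2 vCPU remain.
Put 39 vCPU in host 11; 25 vCPU remain.
Put 16 vCPU in host 9; 0 vCPU remain.
Put 44 vCPU in host 12; 20 vCPU remain.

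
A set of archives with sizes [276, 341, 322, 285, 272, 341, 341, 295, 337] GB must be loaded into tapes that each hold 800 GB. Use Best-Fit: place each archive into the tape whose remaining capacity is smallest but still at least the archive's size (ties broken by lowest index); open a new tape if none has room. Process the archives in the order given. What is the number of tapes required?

tape 1: place 276 GB, 524 GB left
tape 1: place 341 GB, 183 GB left
tape 2: place 322 GB, 478 GB left
tape 2: place 285 GB, 193 GB left
tape 3: place 272 GB, 528 GB left
tape 3: place 341 GB, 187 GB left
tape 4: place 341 GB, 459 GB left
tape 4: place 295 GB, 164 GB left
tape 5: place 337 GB, 463 GB left
Final tapes: [276,341] [322,285] [272,341] [341,295] [337].

5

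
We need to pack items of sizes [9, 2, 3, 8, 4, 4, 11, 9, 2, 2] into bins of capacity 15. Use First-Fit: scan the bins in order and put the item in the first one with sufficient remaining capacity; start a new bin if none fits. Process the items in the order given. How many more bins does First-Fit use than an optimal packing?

0

First-Fit: [9,2,3] [8,4,2] [4,11] [9,2] → 4 bins.
Total size 54; any packing needs at least ⌈54/15⌉ = 4 bins.
So 4 is already optimal.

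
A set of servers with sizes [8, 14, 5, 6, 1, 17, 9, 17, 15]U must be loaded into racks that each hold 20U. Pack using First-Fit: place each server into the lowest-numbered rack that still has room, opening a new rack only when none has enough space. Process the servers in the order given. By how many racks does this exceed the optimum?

1

First-Fit: [8,5,6,1] [14] [17] [9] [17] [15] → 6 racks.
Total size 92U; any packing needs at least ⌈92/20⌉ = 5 racks.
An optimal packing achieves that bound: [17,1] [17] [15,5] [14,6] [9,8] → 5 racks.
Excess: 6 − 5 = 1.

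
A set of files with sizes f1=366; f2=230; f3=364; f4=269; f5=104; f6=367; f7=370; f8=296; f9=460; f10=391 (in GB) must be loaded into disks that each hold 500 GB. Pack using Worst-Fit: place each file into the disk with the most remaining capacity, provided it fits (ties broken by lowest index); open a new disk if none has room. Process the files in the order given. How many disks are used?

f1 (366 GB) → disk 1 (remaining 134 GB)
f2 (230 GB) → disk 2 (remaining 270 GB)
f3 (364 GB) → disk 3 (remaining 136 GB)
f4 (269 GB) → disk 2 (remaining 1 GB)
f5 (104 GB) → disk 3 (remaining 32 GB)
f6 (367 GB) → disk 4 (remaining 133 GB)
f7 (370 GB) → disk 5 (remaining 130 GB)
f8 (296 GB) → disk 6 (remaining 204 GB)
f9 (460 GB) → disk 7 (remaining 40 GB)
f10 (391 GB) → disk 8 (remaining 109 GB)
Final disks: [366] [230,269] [364,104] [367] [370] [296] [460] [391].

8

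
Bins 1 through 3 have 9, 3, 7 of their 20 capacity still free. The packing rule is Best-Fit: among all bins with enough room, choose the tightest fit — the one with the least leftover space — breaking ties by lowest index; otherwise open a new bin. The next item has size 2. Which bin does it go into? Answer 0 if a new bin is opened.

2

Bins with room: bin 1 (9), bin 2 (3), bin 3 (7).
Tightest fit is bin 2 with 3 free.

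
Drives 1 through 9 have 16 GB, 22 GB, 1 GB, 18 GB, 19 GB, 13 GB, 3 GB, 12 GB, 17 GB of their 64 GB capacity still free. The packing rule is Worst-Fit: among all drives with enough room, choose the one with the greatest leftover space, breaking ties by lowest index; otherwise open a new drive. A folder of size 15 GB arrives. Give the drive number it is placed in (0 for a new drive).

Drives with room: drive 1 (16 GB), drive 2 (22 GB), drive 4 (18 GB), drive 5 (19 GB), drive 9 (17 GB).
Most room is drive 2 with 22 GB free.

2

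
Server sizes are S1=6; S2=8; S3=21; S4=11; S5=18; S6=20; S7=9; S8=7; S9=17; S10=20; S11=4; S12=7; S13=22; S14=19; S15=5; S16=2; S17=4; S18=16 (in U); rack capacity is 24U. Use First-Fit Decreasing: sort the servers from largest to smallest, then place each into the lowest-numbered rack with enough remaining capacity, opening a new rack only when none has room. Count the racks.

10

Sorted descending: 22, 21, 20, 20, 19, 18, 17, 16, 11, 9, 8, 7, 7, 6, 5, 4, 4, 2.
Put 22U in rack 1; 2U remain.
Put 21U in rack 2; 3U remain.
Put 20U in rack 3; 4U remain.
Put 20U in rack 4; 4U remain.
Put 19U in rack 5; 5U remain.
Put 18U in rack 6; 6U remain.
Put 17U in rack 7; 7U remain.
Put 16U in rack 8; 8U remain.
Put 11U in rack 9; 13U remain.
Put 9U in rack 9; 4U remain.
Put 8U in rack 8; 0U remain.
Put 7U in rack 7; 0U remain.
Put 7U in rack 10; 17U remain.
Put 6U in rack 6; 0U remain.
Put 5U in rack 5; 0U remain.
Put 4U in rack 3; 0U remain.
Put 4U in rack 4; 0U remain.
Put 2U in rack 1; 0U remain.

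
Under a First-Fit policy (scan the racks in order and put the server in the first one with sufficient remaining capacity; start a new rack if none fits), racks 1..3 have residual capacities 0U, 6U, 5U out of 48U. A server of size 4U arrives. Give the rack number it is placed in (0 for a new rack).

Racks with room: rack 2 (6U), rack 3 (5U).
The first with room is rack 2.

2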